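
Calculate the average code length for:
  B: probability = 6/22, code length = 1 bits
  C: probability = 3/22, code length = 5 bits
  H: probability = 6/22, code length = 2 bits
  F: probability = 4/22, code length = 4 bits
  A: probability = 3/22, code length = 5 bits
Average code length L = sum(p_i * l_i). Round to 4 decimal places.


Weighted contributions p_i * l_i:
  B: (6/22) * 1 = 6/22
  C: (3/22) * 5 = 15/22
  H: (6/22) * 2 = 12/22
  F: (4/22) * 4 = 16/22
  A: (3/22) * 5 = 15/22
Sum = (6 + 15 + 12 + 16 + 15)/22 = 64/22

L = 64/22 = 2.9091 bits/symbol


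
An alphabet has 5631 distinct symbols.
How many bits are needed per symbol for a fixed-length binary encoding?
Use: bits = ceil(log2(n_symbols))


log2(5631) = 12.4592
Bracket: 2^12 = 4096 < 5631 <= 2^13 = 8192
So ceil(log2(5631)) = 13

bits = ceil(log2(5631)) = ceil(12.4592) = 13 bits


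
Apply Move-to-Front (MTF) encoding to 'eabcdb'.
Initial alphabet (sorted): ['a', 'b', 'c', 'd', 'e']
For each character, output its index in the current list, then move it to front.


MTF encoding:
'e': index 4 in ['a', 'b', 'c', 'd', 'e'] -> ['e', 'a', 'b', 'c', 'd']
'a': index 1 in ['e', 'a', 'b', 'c', 'd'] -> ['a', 'e', 'b', 'c', 'd']
'b': index 2 in ['a', 'e', 'b', 'c', 'd'] -> ['b', 'a', 'e', 'c', 'd']
'c': index 3 in ['b', 'a', 'e', 'c', 'd'] -> ['c', 'b', 'a', 'e', 'd']
'd': index 4 in ['c', 'b', 'a', 'e', 'd'] -> ['d', 'c', 'b', 'a', 'e']
'b': index 2 in ['d', 'c', 'b', 'a', 'e'] -> ['b', 'd', 'c', 'a', 'e']


Output: [4, 1, 2, 3, 4, 2]


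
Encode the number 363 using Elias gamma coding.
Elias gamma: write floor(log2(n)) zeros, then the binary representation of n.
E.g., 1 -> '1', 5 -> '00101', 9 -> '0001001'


num_bits = floor(log2(363)) + 1 = 9
leading_zeros = num_bits - 1 = 8
binary(363) = 101101011

Elias gamma(363) = '00000000' + '101101011' = 00000000101101011 (17 bits)


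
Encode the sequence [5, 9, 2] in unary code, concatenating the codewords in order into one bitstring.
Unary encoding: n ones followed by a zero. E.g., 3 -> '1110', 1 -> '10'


Encode each number as n ones followed by a terminating 0:
  5 -> 111110 (6 bits)
  9 -> 1111111110 (10 bits)
  2 -> 110 (3 bits)
Total length = 6 + 10 + 3 = 19 bits.

Unary([5, 9, 2]) = 1111101111111110110 (19 bits)


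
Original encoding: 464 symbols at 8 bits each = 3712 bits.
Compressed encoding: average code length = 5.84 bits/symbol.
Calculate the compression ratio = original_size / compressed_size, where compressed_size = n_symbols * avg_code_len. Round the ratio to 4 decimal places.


original_size = n_symbols * orig_bits = 464 * 8 = 3712 bits
compressed_size = n_symbols * avg_code_len = 464 * 5.84 = 2709.76 bits
ratio = original_size / compressed_size = 3712 / 2709.76 = 1.3699

Compression ratio = 1.3699


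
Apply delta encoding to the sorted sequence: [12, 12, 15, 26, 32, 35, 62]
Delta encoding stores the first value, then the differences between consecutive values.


First value: 12
Deltas:
  12 - 12 = 0
  15 - 12 = 3
  26 - 15 = 11
  32 - 26 = 6
  35 - 32 = 3
  62 - 35 = 27


Delta encoded: [12, 0, 3, 11, 6, 3, 27]


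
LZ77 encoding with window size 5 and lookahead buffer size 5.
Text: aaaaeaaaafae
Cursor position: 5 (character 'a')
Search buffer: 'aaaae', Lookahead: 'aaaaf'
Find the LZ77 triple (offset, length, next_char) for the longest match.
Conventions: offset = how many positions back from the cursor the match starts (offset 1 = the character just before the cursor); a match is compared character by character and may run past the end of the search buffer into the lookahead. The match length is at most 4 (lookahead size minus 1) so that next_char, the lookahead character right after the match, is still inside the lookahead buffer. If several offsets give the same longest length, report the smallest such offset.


Try each offset into the search buffer:
  offset=1 (pos 4, char 'e'): match length 0
  offset=2 (pos 3, char 'a'): match length 1
  offset=3 (pos 2, char 'a'): match length 2
  offset=4 (pos 1, char 'a'): match length 3
  offset=5 (pos 0, char 'a'): match length 4
Longest match has length 4 at offset 5.
next_char = character at position 5 + 4 = 9 -> 'f'

Best match: offset=5, length=4 (matching 'aaaa' starting at position 0)
LZ77 triple: (5, 4, 'f')


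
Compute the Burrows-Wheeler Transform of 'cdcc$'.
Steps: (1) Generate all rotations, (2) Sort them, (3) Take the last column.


Rotations (sorted):
  0: $cdcc -> last char: c
  1: c$cdc -> last char: c
  2: cc$cd -> last char: d
  3: cdcc$ -> last char: $
  4: dcc$c -> last char: c


BWT = ccd$c


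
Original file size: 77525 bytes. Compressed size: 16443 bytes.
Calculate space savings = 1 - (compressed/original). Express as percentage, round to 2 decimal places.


ratio = compressed/original = 16443/77525 = 0.212099
savings = 1 - ratio = 1 - 0.212099 = 0.787901
as a percentage: 0.787901 * 100 = 78.79%

Space savings = 1 - 16443/77525 = 78.79%


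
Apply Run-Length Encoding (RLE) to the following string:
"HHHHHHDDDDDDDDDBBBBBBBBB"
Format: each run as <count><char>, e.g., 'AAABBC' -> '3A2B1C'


Scanning runs left to right:
  i=0: run of 'H' x 6 -> '6H'
  i=6: run of 'D' x 9 -> '9D'
  i=15: run of 'B' x 9 -> '9B'

RLE = 6H9D9B


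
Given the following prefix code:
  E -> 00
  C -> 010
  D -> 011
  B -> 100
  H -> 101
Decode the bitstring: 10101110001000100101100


Decoding step by step:
Bits 101 -> H
Bits 011 -> D
Bits 100 -> B
Bits 010 -> C
Bits 00 -> E
Bits 100 -> B
Bits 101 -> H
Bits 100 -> B


Decoded message: HDBCEBHB


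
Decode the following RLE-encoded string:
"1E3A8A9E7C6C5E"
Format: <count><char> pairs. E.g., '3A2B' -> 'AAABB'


Expanding each <count><char> pair:
  1E -> 'E'
  3A -> 'AAA'
  8A -> 'AAAAAAAA'
  9E -> 'EEEEEEEEE'
  7C -> 'CCCCCCC'
  6C -> 'CCCCCC'
  5E -> 'EEEEE'

Decoded = EAAAAAAAAAAAEEEEEEEEECCCCCCCCCCCCCEEEEE


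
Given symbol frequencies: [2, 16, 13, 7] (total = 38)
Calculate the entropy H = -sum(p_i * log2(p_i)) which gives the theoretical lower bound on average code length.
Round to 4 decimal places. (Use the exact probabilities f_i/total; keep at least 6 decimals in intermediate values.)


Per-symbol terms -p_i * log2(p_i) with p_i = f_i/38:
  p = 2/38 = 0.052632: log2(p) = -4.247928, -p*log2(p) = 0.223575
  p = 16/38 = 0.421053: log2(p) = -1.247928, -p*log2(p) = 0.525443
  p = 13/38 = 0.342105: log2(p) = -1.547488, -p*log2(p) = 0.529404
  p = 7/38 = 0.184211: log2(p) = -2.440573, -p*log2(p) = 0.449579
H = 0.223575 + 0.525443 + 0.529404 + 0.449579 = 1.728001

H = 1.728 bits/symbol


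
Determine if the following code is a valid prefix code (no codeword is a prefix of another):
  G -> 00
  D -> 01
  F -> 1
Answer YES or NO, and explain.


Checking each pair (does one codeword prefix another?):
  G='00' vs D='01': no prefix
  G='00' vs F='1': no prefix
  D='01' vs G='00': no prefix
  D='01' vs F='1': no prefix
  F='1' vs G='00': no prefix
  F='1' vs D='01': no prefix
No violation found over all pairs.

YES -- this is a valid prefix code. No codeword is a prefix of any other codeword.


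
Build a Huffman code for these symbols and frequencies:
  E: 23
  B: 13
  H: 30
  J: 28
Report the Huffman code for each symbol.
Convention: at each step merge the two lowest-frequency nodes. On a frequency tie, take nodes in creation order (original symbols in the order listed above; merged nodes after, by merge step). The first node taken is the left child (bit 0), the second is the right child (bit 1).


Huffman tree construction:
Step 1: Merge B(13) + E(23) = 36
Step 2: Merge J(28) + H(30) = 58
Step 3: Merge (B+E)(36) + (J+H)(58) = 94
Read each symbol's code off the tree from the root (left child = 0, right child = 1).

Codes:
  E: 01 (length 2)
  B: 00 (length 2)
  H: 11 (length 2)
  J: 10 (length 2)
Average code length: 188/94 = 2.0000 bits/symbol


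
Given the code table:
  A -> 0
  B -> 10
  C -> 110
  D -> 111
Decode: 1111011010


Decoding:
111 -> D
10 -> B
110 -> C
10 -> B


Result: DBCB


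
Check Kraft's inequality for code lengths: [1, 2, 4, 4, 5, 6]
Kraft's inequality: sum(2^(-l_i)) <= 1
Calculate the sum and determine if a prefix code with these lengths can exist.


Sum = 2^(-1) + 2^(-2) + 2^(-4) + 2^(-4) + 2^(-5) + 2^(-6)
    = 0.5 + 0.25 + 0.0625 + 0.0625 + 0.03125 + 0.015625
    = 59/64 = 0.921875
Since 0.921875 <= 1, Kraft's inequality IS satisfied.
A prefix code with these lengths CAN exist.

Kraft sum = 0.921875. Satisfied.


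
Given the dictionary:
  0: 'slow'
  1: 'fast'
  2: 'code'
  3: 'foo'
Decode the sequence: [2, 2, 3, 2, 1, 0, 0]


Look up each index in the dictionary:
  2 -> 'code'
  2 -> 'code'
  3 -> 'foo'
  2 -> 'code'
  1 -> 'fast'
  0 -> 'slow'
  0 -> 'slow'

Decoded: "code code foo code fast slow slow"


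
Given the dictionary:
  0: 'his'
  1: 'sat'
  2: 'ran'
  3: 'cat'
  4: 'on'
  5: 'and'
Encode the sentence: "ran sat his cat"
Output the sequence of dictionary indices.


Look up each word in the dictionary:
  'ran' -> 2
  'sat' -> 1
  'his' -> 0
  'cat' -> 3

Encoded: [2, 1, 0, 3]


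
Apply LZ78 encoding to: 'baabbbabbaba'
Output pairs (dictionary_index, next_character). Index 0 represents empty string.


LZ78 encoding steps:
Dictionary: {0: ''}
Step 1: w='' (idx 0), next='b' -> output (0, 'b'), add 'b' as idx 1
Step 2: w='' (idx 0), next='a' -> output (0, 'a'), add 'a' as idx 2
Step 3: w='a' (idx 2), next='b' -> output (2, 'b'), add 'ab' as idx 3
Step 4: w='b' (idx 1), next='b' -> output (1, 'b'), add 'bb' as idx 4
Step 5: w='ab' (idx 3), next='b' -> output (3, 'b'), add 'abb' as idx 5
Step 6: w='ab' (idx 3), next='a' -> output (3, 'a'), add 'aba' as idx 6


Encoded: [(0, 'b'), (0, 'a'), (2, 'b'), (1, 'b'), (3, 'b'), (3, 'a')]


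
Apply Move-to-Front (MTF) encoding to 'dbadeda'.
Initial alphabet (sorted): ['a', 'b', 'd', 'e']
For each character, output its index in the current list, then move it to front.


MTF encoding:
'd': index 2 in ['a', 'b', 'd', 'e'] -> ['d', 'a', 'b', 'e']
'b': index 2 in ['d', 'a', 'b', 'e'] -> ['b', 'd', 'a', 'e']
'a': index 2 in ['b', 'd', 'a', 'e'] -> ['a', 'b', 'd', 'e']
'd': index 2 in ['a', 'b', 'd', 'e'] -> ['d', 'a', 'b', 'e']
'e': index 3 in ['d', 'a', 'b', 'e'] -> ['e', 'd', 'a', 'b']
'd': index 1 in ['e', 'd', 'a', 'b'] -> ['d', 'e', 'a', 'b']
'a': index 2 in ['d', 'e', 'a', 'b'] -> ['a', 'd', 'e', 'b']


Output: [2, 2, 2, 2, 3, 1, 2]


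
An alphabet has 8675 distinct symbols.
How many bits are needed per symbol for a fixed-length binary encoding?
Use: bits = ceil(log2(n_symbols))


log2(8675) = 13.0826
Bracket: 2^13 = 8192 < 8675 <= 2^14 = 16384
So ceil(log2(8675)) = 14

bits = ceil(log2(8675)) = ceil(13.0826) = 14 bits


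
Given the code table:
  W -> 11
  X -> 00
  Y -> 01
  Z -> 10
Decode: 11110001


Decoding:
11 -> W
11 -> W
00 -> X
01 -> Y


Result: WWXY


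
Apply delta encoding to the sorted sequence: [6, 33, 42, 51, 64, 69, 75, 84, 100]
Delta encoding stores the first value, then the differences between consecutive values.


First value: 6
Deltas:
  33 - 6 = 27
  42 - 33 = 9
  51 - 42 = 9
  64 - 51 = 13
  69 - 64 = 5
  75 - 69 = 6
  84 - 75 = 9
  100 - 84 = 16


Delta encoded: [6, 27, 9, 9, 13, 5, 6, 9, 16]


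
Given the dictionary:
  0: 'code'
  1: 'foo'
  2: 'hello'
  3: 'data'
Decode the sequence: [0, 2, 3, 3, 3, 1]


Look up each index in the dictionary:
  0 -> 'code'
  2 -> 'hello'
  3 -> 'data'
  3 -> 'data'
  3 -> 'data'
  1 -> 'foo'

Decoded: "code hello data data data foo"


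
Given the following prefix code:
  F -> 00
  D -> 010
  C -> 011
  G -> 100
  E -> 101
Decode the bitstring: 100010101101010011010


Decoding step by step:
Bits 100 -> G
Bits 010 -> D
Bits 101 -> E
Bits 101 -> E
Bits 010 -> D
Bits 011 -> C
Bits 010 -> D


Decoded message: GDEEDCD


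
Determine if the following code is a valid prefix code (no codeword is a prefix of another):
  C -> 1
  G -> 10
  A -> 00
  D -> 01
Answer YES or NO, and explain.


Checking each pair (does one codeword prefix another?):
  C='1' vs G='10': prefix -- VIOLATION

NO -- this is NOT a valid prefix code. C (1) is a prefix of G (10).


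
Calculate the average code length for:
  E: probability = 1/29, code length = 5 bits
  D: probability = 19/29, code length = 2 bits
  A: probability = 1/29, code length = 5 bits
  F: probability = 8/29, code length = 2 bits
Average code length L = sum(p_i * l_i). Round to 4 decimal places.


Weighted contributions p_i * l_i:
  E: (1/29) * 5 = 5/29
  D: (19/29) * 2 = 38/29
  A: (1/29) * 5 = 5/29
  F: (8/29) * 2 = 16/29
Sum = (5 + 38 + 5 + 16)/29 = 64/29

L = 64/29 = 2.2069 bits/symbol


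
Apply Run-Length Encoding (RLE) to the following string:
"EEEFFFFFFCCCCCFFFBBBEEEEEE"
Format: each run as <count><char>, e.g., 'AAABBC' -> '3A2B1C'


Scanning runs left to right:
  i=0: run of 'E' x 3 -> '3E'
  i=3: run of 'F' x 6 -> '6F'
  i=9: run of 'C' x 5 -> '5C'
  i=14: run of 'F' x 3 -> '3F'
  i=17: run of 'B' x 3 -> '3B'
  i=20: run of 'E' x 6 -> '6E'

RLE = 3E6F5C3F3B6E


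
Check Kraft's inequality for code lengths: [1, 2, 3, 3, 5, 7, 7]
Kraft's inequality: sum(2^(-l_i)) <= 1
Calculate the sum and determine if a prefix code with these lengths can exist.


Sum = 2^(-1) + 2^(-2) + 2^(-3) + 2^(-3) + 2^(-5) + 2^(-7) + 2^(-7)
    = 0.5 + 0.25 + 0.125 + 0.125 + 0.03125 + 0.0078125 + 0.0078125
    = 134/128 = 1.046875
Since 1.046875 > 1, Kraft's inequality is NOT satisfied.
A prefix code with these lengths CANNOT exist.

Kraft sum = 1.046875. Not satisfied.


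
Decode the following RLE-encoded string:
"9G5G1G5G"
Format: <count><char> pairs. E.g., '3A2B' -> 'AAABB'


Expanding each <count><char> pair:
  9G -> 'GGGGGGGGG'
  5G -> 'GGGGG'
  1G -> 'G'
  5G -> 'GGGGG'

Decoded = GGGGGGGGGGGGGGGGGGGG


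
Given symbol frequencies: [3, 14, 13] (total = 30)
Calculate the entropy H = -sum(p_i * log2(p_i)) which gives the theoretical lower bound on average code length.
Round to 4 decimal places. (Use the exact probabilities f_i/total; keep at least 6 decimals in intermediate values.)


Per-symbol terms -p_i * log2(p_i) with p_i = f_i/30:
  p = 3/30 = 0.100000: log2(p) = -3.321928, -p*log2(p) = 0.332193
  p = 14/30 = 0.466667: log2(p) = -1.099536, -p*log2(p) = 0.513117
  p = 13/30 = 0.433333: log2(p) = -1.206451, -p*log2(p) = 0.522795
H = 0.332193 + 0.513117 + 0.522795 = 1.368105

H = 1.3681 bits/symbol


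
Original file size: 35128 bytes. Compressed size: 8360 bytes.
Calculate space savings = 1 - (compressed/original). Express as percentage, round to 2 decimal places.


ratio = compressed/original = 8360/35128 = 0.237987
savings = 1 - ratio = 1 - 0.237987 = 0.762013
as a percentage: 0.762013 * 100 = 76.2%

Space savings = 1 - 8360/35128 = 76.2%


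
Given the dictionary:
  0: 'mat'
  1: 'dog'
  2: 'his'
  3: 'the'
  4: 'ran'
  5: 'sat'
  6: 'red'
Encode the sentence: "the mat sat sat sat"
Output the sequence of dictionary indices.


Look up each word in the dictionary:
  'the' -> 3
  'mat' -> 0
  'sat' -> 5
  'sat' -> 5
  'sat' -> 5

Encoded: [3, 0, 5, 5, 5]


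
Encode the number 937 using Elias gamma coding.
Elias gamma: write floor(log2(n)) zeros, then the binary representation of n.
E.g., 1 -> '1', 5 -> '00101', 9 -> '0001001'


num_bits = floor(log2(937)) + 1 = 10
leading_zeros = num_bits - 1 = 9
binary(937) = 1110101001

Elias gamma(937) = '000000000' + '1110101001' = 0000000001110101001 (19 bits)


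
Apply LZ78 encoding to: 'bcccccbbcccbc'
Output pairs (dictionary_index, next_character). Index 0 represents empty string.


LZ78 encoding steps:
Dictionary: {0: ''}
Step 1: w='' (idx 0), next='b' -> output (0, 'b'), add 'b' as idx 1
Step 2: w='' (idx 0), next='c' -> output (0, 'c'), add 'c' as idx 2
Step 3: w='c' (idx 2), next='c' -> output (2, 'c'), add 'cc' as idx 3
Step 4: w='cc' (idx 3), next='b' -> output (3, 'b'), add 'ccb' as idx 4
Step 5: w='b' (idx 1), next='c' -> output (1, 'c'), add 'bc' as idx 5
Step 6: w='ccb' (idx 4), next='c' -> output (4, 'c'), add 'ccbc' as idx 6


Encoded: [(0, 'b'), (0, 'c'), (2, 'c'), (3, 'b'), (1, 'c'), (4, 'c')]


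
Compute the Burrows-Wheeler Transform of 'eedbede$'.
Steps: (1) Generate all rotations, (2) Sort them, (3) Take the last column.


Rotations (sorted):
  0: $eedbede -> last char: e
  1: bede$eed -> last char: d
  2: dbede$ee -> last char: e
  3: de$eedbe -> last char: e
  4: e$eedbed -> last char: d
  5: edbede$e -> last char: e
  6: ede$eedb -> last char: b
  7: eedbede$ -> last char: $


BWT = edeedeb$


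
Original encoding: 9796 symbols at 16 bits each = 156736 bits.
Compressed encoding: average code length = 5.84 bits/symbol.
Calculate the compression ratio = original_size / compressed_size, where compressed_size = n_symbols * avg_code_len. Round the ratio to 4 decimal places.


original_size = n_symbols * orig_bits = 9796 * 16 = 156736 bits
compressed_size = n_symbols * avg_code_len = 9796 * 5.84 = 57208.64 bits
ratio = original_size / compressed_size = 156736 / 57208.64 = 2.7397

Compression ratio = 2.7397


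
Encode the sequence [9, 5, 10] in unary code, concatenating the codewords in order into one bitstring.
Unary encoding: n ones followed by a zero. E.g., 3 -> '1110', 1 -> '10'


Encode each number as n ones followed by a terminating 0:
  9 -> 1111111110 (10 bits)
  5 -> 111110 (6 bits)
  10 -> 11111111110 (11 bits)
Total length = 10 + 6 + 11 = 27 bits.

Unary([9, 5, 10]) = 111111111011111011111111110 (27 bits)


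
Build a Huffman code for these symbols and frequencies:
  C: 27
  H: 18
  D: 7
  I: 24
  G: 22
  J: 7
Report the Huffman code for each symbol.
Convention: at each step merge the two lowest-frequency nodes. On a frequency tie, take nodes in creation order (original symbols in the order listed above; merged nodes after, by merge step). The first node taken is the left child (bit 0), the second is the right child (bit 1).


Huffman tree construction:
Step 1: Merge D(7) + J(7) = 14
Step 2: Merge (D+J)(14) + H(18) = 32
Step 3: Merge G(22) + I(24) = 46
Step 4: Merge C(27) + ((D+J)+H)(32) = 59
Step 5: Merge (G+I)(46) + (C+((D+J)+H))(59) = 105
Read each symbol's code off the tree from the root (left child = 0, right child = 1).

Codes:
  C: 10 (length 2)
  H: 111 (length 3)
  D: 1100 (length 4)
  I: 01 (length 2)
  G: 00 (length 2)
  J: 1101 (length 4)
Average code length: 256/105 = 2.4381 bits/symbol


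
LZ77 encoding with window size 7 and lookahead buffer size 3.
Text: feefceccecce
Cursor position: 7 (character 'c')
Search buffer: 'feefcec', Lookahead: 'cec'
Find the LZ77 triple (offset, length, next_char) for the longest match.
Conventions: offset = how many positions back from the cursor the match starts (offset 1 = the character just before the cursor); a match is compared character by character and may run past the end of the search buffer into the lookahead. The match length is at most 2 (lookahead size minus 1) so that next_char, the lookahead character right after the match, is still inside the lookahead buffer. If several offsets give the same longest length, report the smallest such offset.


Try each offset into the search buffer:
  offset=1 (pos 6, char 'c'): match length 1
  offset=2 (pos 5, char 'e'): match length 0
  offset=3 (pos 4, char 'c'): match length 2
  offset=4 (pos 3, char 'f'): match length 0
  offset=5 (pos 2, char 'e'): match length 0
  offset=6 (pos 1, char 'e'): match length 0
  offset=7 (pos 0, char 'f'): match length 0
Longest match has length 2 at offset 3.
next_char = character at position 7 + 2 = 9 -> 'c'

Best match: offset=3, length=2 (matching 'ce' starting at position 4)
LZ77 triple: (3, 2, 'c')


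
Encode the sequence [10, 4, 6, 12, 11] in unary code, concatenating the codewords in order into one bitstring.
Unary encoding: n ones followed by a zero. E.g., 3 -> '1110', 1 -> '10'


Encode each number as n ones followed by a terminating 0:
  10 -> 11111111110 (11 bits)
  4 -> 11110 (5 bits)
  6 -> 1111110 (7 bits)
  12 -> 1111111111110 (13 bits)
  11 -> 111111111110 (12 bits)
Total length = 11 + 5 + 7 + 13 + 12 = 48 bits.

Unary([10, 4, 6, 12, 11]) = 111111111101111011111101111111111110111111111110 (48 bits)


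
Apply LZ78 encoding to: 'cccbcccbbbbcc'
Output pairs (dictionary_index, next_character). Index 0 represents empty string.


LZ78 encoding steps:
Dictionary: {0: ''}
Step 1: w='' (idx 0), next='c' -> output (0, 'c'), add 'c' as idx 1
Step 2: w='c' (idx 1), next='c' -> output (1, 'c'), add 'cc' as idx 2
Step 3: w='' (idx 0), next='b' -> output (0, 'b'), add 'b' as idx 3
Step 4: w='cc' (idx 2), next='c' -> output (2, 'c'), add 'ccc' as idx 4
Step 5: w='b' (idx 3), next='b' -> output (3, 'b'), add 'bb' as idx 5
Step 6: w='bb' (idx 5), next='c' -> output (5, 'c'), add 'bbc' as idx 6
Step 7: w='c' (idx 1), end of input -> output (1, '')


Encoded: [(0, 'c'), (1, 'c'), (0, 'b'), (2, 'c'), (3, 'b'), (5, 'c'), (1, '')]


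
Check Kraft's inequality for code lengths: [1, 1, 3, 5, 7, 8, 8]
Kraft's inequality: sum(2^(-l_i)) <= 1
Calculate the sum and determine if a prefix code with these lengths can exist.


Sum = 2^(-1) + 2^(-1) + 2^(-3) + 2^(-5) + 2^(-7) + 2^(-8) + 2^(-8)
    = 0.5 + 0.5 + 0.125 + 0.03125 + 0.0078125 + 0.00390625 + 0.00390625
    = 300/256 = 1.171875
Since 1.171875 > 1, Kraft's inequality is NOT satisfied.
A prefix code with these lengths CANNOT exist.

Kraft sum = 1.171875. Not satisfied.


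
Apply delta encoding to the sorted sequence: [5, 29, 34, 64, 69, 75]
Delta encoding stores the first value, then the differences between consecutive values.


First value: 5
Deltas:
  29 - 5 = 24
  34 - 29 = 5
  64 - 34 = 30
  69 - 64 = 5
  75 - 69 = 6


Delta encoded: [5, 24, 5, 30, 5, 6]


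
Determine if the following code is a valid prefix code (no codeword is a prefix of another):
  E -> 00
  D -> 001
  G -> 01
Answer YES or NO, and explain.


Checking each pair (does one codeword prefix another?):
  E='00' vs D='001': prefix -- VIOLATION

NO -- this is NOT a valid prefix code. E (00) is a prefix of D (001).


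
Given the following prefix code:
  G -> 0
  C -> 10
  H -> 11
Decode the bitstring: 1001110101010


Decoding step by step:
Bits 10 -> C
Bits 0 -> G
Bits 11 -> H
Bits 10 -> C
Bits 10 -> C
Bits 10 -> C
Bits 10 -> C


Decoded message: CGHCCCC


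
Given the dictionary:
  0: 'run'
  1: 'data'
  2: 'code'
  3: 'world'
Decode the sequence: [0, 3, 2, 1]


Look up each index in the dictionary:
  0 -> 'run'
  3 -> 'world'
  2 -> 'code'
  1 -> 'data'

Decoded: "run world code data"


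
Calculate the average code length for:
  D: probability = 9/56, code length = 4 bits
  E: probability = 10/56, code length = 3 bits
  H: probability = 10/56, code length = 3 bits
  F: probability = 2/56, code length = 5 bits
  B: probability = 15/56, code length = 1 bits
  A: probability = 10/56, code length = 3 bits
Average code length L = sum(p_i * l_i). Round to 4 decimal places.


Weighted contributions p_i * l_i:
  D: (9/56) * 4 = 36/56
  E: (10/56) * 3 = 30/56
  H: (10/56) * 3 = 30/56
  F: (2/56) * 5 = 10/56
  B: (15/56) * 1 = 15/56
  A: (10/56) * 3 = 30/56
Sum = (36 + 30 + 30 + 10 + 15 + 30)/56 = 151/56

L = 151/56 = 2.6964 bits/symbol


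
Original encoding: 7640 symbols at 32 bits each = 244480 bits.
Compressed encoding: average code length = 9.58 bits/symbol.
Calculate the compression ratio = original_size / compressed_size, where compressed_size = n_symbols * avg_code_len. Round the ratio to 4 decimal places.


original_size = n_symbols * orig_bits = 7640 * 32 = 244480 bits
compressed_size = n_symbols * avg_code_len = 7640 * 9.58 = 73191.2 bits
ratio = original_size / compressed_size = 244480 / 73191.2 = 3.3403

Compression ratio = 3.3403


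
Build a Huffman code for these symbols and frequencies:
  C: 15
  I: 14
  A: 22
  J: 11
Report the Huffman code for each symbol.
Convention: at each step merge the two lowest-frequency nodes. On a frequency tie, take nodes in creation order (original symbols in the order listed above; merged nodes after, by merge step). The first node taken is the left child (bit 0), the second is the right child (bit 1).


Huffman tree construction:
Step 1: Merge J(11) + I(14) = 25
Step 2: Merge C(15) + A(22) = 37
Step 3: Merge (J+I)(25) + (C+A)(37) = 62
Read each symbol's code off the tree from the root (left child = 0, right child = 1).

Codes:
  C: 10 (length 2)
  I: 01 (length 2)
  A: 11 (length 2)
  J: 00 (length 2)
Average code length: 124/62 = 2.0000 bits/symbol


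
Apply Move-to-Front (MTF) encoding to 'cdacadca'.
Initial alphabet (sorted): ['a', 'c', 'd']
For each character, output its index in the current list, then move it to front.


MTF encoding:
'c': index 1 in ['a', 'c', 'd'] -> ['c', 'a', 'd']
'd': index 2 in ['c', 'a', 'd'] -> ['d', 'c', 'a']
'a': index 2 in ['d', 'c', 'a'] -> ['a', 'd', 'c']
'c': index 2 in ['a', 'd', 'c'] -> ['c', 'a', 'd']
'a': index 1 in ['c', 'a', 'd'] -> ['a', 'c', 'd']
'd': index 2 in ['a', 'c', 'd'] -> ['d', 'a', 'c']
'c': index 2 in ['d', 'a', 'c'] -> ['c', 'd', 'a']
'a': index 2 in ['c', 'd', 'a'] -> ['a', 'c', 'd']


Output: [1, 2, 2, 2, 1, 2, 2, 2]


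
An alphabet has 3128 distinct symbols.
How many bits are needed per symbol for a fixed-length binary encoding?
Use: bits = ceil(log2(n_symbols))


log2(3128) = 11.611
Bracket: 2^11 = 2048 < 3128 <= 2^12 = 4096
So ceil(log2(3128)) = 12

bits = ceil(log2(3128)) = ceil(11.611) = 12 bits


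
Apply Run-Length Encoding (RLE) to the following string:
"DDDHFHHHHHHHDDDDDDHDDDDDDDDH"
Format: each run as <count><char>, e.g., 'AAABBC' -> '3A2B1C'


Scanning runs left to right:
  i=0: run of 'D' x 3 -> '3D'
  i=3: run of 'H' x 1 -> '1H'
  i=4: run of 'F' x 1 -> '1F'
  i=5: run of 'H' x 7 -> '7H'
  i=12: run of 'D' x 6 -> '6D'
  i=18: run of 'H' x 1 -> '1H'
  i=19: run of 'D' x 8 -> '8D'
  i=27: run of 'H' x 1 -> '1H'

RLE = 3D1H1F7H6D1H8D1H


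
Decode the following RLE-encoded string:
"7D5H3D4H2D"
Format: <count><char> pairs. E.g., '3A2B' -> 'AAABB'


Expanding each <count><char> pair:
  7D -> 'DDDDDDD'
  5H -> 'HHHHH'
  3D -> 'DDD'
  4H -> 'HHHH'
  2D -> 'DD'

Decoded = DDDDDDDHHHHHDDDHHHHDD


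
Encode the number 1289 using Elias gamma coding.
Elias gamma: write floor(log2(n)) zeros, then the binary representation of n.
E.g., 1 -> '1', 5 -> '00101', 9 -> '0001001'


num_bits = floor(log2(1289)) + 1 = 11
leading_zeros = num_bits - 1 = 10
binary(1289) = 10100001001

Elias gamma(1289) = '0000000000' + '10100001001' = 000000000010100001001 (21 bits)


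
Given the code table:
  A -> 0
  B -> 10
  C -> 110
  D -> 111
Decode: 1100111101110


Decoding:
110 -> C
0 -> A
111 -> D
10 -> B
111 -> D
0 -> A


Result: CADBDA


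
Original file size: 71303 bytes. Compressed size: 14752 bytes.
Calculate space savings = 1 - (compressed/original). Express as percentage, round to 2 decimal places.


ratio = compressed/original = 14752/71303 = 0.206892
savings = 1 - ratio = 1 - 0.206892 = 0.793108
as a percentage: 0.793108 * 100 = 79.31%

Space savings = 1 - 14752/71303 = 79.31%


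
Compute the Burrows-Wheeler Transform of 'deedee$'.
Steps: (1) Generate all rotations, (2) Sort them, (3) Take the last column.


Rotations (sorted):
  0: $deedee -> last char: e
  1: dee$dee -> last char: e
  2: deedee$ -> last char: $
  3: e$deede -> last char: e
  4: edee$de -> last char: e
  5: ee$deed -> last char: d
  6: eedee$d -> last char: d


BWT = ee$eedd


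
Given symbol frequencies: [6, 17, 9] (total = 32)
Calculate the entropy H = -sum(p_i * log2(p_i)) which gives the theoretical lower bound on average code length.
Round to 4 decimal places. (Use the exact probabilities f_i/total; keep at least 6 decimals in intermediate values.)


Per-symbol terms -p_i * log2(p_i) with p_i = f_i/32:
  p = 6/32 = 0.187500: log2(p) = -2.415037, -p*log2(p) = 0.452820
  p = 17/32 = 0.531250: log2(p) = -0.912537, -p*log2(p) = 0.484785
  p = 9/32 = 0.281250: log2(p) = -1.830075, -p*log2(p) = 0.514709
H = 0.452820 + 0.484785 + 0.514709 = 1.452314

H = 1.4523 bits/symbol


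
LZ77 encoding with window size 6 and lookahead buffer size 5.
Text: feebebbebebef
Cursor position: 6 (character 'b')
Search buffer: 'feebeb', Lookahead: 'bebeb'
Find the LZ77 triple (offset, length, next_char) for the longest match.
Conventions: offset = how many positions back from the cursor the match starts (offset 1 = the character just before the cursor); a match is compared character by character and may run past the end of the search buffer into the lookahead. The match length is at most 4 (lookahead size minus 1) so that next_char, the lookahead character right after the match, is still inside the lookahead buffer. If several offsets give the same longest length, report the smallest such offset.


Try each offset into the search buffer:
  offset=1 (pos 5, char 'b'): match length 1
  offset=2 (pos 4, char 'e'): match length 0
  offset=3 (pos 3, char 'b'): match length 3
  offset=4 (pos 2, char 'e'): match length 0
  offset=5 (pos 1, char 'e'): match length 0
  offset=6 (pos 0, char 'f'): match length 0
Longest match has length 3 at offset 3.
next_char = character at position 6 + 3 = 9 -> 'e'

Best match: offset=3, length=3 (matching 'beb' starting at position 3)
LZ77 triple: (3, 3, 'e')


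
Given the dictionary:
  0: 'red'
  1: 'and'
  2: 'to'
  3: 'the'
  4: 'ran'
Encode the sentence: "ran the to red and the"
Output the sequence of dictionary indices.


Look up each word in the dictionary:
  'ran' -> 4
  'the' -> 3
  'to' -> 2
  'red' -> 0
  'and' -> 1
  'the' -> 3

Encoded: [4, 3, 2, 0, 1, 3]


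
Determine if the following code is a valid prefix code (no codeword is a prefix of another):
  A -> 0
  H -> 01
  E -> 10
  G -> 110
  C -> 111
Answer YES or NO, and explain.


Checking each pair (does one codeword prefix another?):
  A='0' vs H='01': prefix -- VIOLATION

NO -- this is NOT a valid prefix code. A (0) is a prefix of H (01).


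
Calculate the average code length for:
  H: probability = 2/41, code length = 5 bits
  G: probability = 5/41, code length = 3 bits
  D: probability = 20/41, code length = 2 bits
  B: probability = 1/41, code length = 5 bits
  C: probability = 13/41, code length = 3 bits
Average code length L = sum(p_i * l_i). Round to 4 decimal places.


Weighted contributions p_i * l_i:
  H: (2/41) * 5 = 10/41
  G: (5/41) * 3 = 15/41
  D: (20/41) * 2 = 40/41
  B: (1/41) * 5 = 5/41
  C: (13/41) * 3 = 39/41
Sum = (10 + 15 + 40 + 5 + 39)/41 = 109/41

L = 109/41 = 2.6585 bits/symbol


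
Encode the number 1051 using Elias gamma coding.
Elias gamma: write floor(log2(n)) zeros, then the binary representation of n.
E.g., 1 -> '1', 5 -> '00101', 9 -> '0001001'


num_bits = floor(log2(1051)) + 1 = 11
leading_zeros = num_bits - 1 = 10
binary(1051) = 10000011011

Elias gamma(1051) = '0000000000' + '10000011011' = 000000000010000011011 (21 bits)


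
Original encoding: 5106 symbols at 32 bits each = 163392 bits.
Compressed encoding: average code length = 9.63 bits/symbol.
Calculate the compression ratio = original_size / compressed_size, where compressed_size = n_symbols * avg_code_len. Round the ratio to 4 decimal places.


original_size = n_symbols * orig_bits = 5106 * 32 = 163392 bits
compressed_size = n_symbols * avg_code_len = 5106 * 9.63 = 49170.78 bits
ratio = original_size / compressed_size = 163392 / 49170.78 = 3.3229

Compression ratio = 3.3229


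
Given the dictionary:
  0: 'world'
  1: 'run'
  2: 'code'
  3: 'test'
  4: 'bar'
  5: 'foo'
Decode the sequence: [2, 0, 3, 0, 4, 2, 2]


Look up each index in the dictionary:
  2 -> 'code'
  0 -> 'world'
  3 -> 'test'
  0 -> 'world'
  4 -> 'bar'
  2 -> 'code'
  2 -> 'code'

Decoded: "code world test world bar code code"


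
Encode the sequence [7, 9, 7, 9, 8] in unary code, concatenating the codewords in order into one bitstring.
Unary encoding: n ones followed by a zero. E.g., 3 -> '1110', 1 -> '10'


Encode each number as n ones followed by a terminating 0:
  7 -> 11111110 (8 bits)
  9 -> 1111111110 (10 bits)
  7 -> 11111110 (8 bits)
  9 -> 1111111110 (10 bits)
  8 -> 111111110 (9 bits)
Total length = 8 + 10 + 8 + 10 + 9 = 45 bits.

Unary([7, 9, 7, 9, 8]) = 111111101111111110111111101111111110111111110 (45 bits)


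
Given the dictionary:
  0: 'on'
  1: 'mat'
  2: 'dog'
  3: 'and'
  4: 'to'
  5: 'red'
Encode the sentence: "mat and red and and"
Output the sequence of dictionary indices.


Look up each word in the dictionary:
  'mat' -> 1
  'and' -> 3
  'red' -> 5
  'and' -> 3
  'and' -> 3

Encoded: [1, 3, 5, 3, 3]


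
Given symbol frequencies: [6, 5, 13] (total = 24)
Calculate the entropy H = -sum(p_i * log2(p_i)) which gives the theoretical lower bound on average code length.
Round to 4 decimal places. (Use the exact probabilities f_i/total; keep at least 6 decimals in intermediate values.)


Per-symbol terms -p_i * log2(p_i) with p_i = f_i/24:
  p = 6/24 = 0.250000: log2(p) = -2.000000, -p*log2(p) = 0.500000
  p = 5/24 = 0.208333: log2(p) = -2.263034, -p*log2(p) = 0.471466
  p = 13/24 = 0.541667: log2(p) = -0.884523, -p*log2(p) = 0.479117
H = 0.500000 + 0.471466 + 0.479117 = 1.450583

H = 1.4506 bits/symbol


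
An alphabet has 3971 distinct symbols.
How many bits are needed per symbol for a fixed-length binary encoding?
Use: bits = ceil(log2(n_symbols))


log2(3971) = 11.9553
Bracket: 2^11 = 2048 < 3971 <= 2^12 = 4096
So ceil(log2(3971)) = 12

bits = ceil(log2(3971)) = ceil(11.9553) = 12 bits


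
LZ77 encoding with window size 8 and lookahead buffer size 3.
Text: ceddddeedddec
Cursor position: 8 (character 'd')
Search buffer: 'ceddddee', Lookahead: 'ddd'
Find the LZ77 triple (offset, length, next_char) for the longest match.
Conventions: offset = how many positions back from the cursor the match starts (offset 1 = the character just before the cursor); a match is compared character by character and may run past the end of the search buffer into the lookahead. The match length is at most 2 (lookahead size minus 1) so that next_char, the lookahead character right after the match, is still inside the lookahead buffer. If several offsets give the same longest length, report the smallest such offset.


Try each offset into the search buffer:
  offset=1 (pos 7, char 'e'): match length 0
  offset=2 (pos 6, char 'e'): match length 0
  offset=3 (pos 5, char 'd'): match length 1
  offset=4 (pos 4, char 'd'): match length 2
  offset=5 (pos 3, char 'd'): match length 2
  offset=6 (pos 2, char 'd'): match length 2
  offset=7 (pos 1, char 'e'): match length 0
  offset=8 (pos 0, char 'c'): match length 0
Longest match has length 2, found at offsets 4, 5, 6; take the smallest, offset 4.
next_char = character at position 8 + 2 = 10 -> 'd'

Best match: offset=4, length=2 (matching 'dd' starting at position 4)
LZ77 triple: (4, 2, 'd')


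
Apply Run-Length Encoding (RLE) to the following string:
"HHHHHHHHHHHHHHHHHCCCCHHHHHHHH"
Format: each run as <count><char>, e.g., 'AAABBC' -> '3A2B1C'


Scanning runs left to right:
  i=0: run of 'H' x 17 -> '17H'
  i=17: run of 'C' x 4 -> '4C'
  i=21: run of 'H' x 8 -> '8H'

RLE = 17H4C8H


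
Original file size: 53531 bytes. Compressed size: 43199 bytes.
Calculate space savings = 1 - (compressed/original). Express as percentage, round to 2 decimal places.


ratio = compressed/original = 43199/53531 = 0.80699
savings = 1 - ratio = 1 - 0.80699 = 0.19301
as a percentage: 0.19301 * 100 = 19.3%

Space savings = 1 - 43199/53531 = 19.3%


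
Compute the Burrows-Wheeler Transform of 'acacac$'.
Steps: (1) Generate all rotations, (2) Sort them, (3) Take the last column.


Rotations (sorted):
  0: $acacac -> last char: c
  1: ac$acac -> last char: c
  2: acac$ac -> last char: c
  3: acacac$ -> last char: $
  4: c$acaca -> last char: a
  5: cac$aca -> last char: a
  6: cacac$a -> last char: a


BWT = ccc$aaa


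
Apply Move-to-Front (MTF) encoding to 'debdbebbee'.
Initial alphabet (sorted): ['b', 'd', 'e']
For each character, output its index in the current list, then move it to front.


MTF encoding:
'd': index 1 in ['b', 'd', 'e'] -> ['d', 'b', 'e']
'e': index 2 in ['d', 'b', 'e'] -> ['e', 'd', 'b']
'b': index 2 in ['e', 'd', 'b'] -> ['b', 'e', 'd']
'd': index 2 in ['b', 'e', 'd'] -> ['d', 'b', 'e']
'b': index 1 in ['d', 'b', 'e'] -> ['b', 'd', 'e']
'e': index 2 in ['b', 'd', 'e'] -> ['e', 'b', 'd']
'b': index 1 in ['e', 'b', 'd'] -> ['b', 'e', 'd']
'b': index 0 in ['b', 'e', 'd'] -> ['b', 'e', 'd']
'e': index 1 in ['b', 'e', 'd'] -> ['e', 'b', 'd']
'e': index 0 in ['e', 'b', 'd'] -> ['e', 'b', 'd']


Output: [1, 2, 2, 2, 1, 2, 1, 0, 1, 0]


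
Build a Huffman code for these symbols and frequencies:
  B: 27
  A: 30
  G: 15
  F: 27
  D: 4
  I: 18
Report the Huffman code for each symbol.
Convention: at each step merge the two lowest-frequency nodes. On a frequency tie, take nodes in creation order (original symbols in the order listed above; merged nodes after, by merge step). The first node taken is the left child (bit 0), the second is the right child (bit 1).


Huffman tree construction:
Step 1: Merge D(4) + G(15) = 19
Step 2: Merge I(18) + (D+G)(19) = 37
Step 3: Merge B(27) + F(27) = 54
Step 4: Merge A(30) + (I+(D+G))(37) = 67
Step 5: Merge (B+F)(54) + (A+(I+(D+G)))(67) = 121
Read each symbol's code off the tree from the root (left child = 0, right child = 1).

Codes:
  B: 00 (length 2)
  A: 10 (length 2)
  G: 1111 (length 4)
  F: 01 (length 2)
  D: 1110 (length 4)
  I: 110 (length 3)
Average code length: 298/121 = 2.4628 bits/symbol


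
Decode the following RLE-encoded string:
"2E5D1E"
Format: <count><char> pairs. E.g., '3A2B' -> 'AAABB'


Expanding each <count><char> pair:
  2E -> 'EE'
  5D -> 'DDDDD'
  1E -> 'E'

Decoded = EEDDDDDE


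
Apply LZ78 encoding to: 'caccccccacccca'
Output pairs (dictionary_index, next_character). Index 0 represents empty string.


LZ78 encoding steps:
Dictionary: {0: ''}
Step 1: w='' (idx 0), next='c' -> output (0, 'c'), add 'c' as idx 1
Step 2: w='' (idx 0), next='a' -> output (0, 'a'), add 'a' as idx 2
Step 3: w='c' (idx 1), next='c' -> output (1, 'c'), add 'cc' as idx 3
Step 4: w='cc' (idx 3), next='c' -> output (3, 'c'), add 'ccc' as idx 4
Step 5: w='c' (idx 1), next='a' -> output (1, 'a'), add 'ca' as idx 5
Step 6: w='ccc' (idx 4), next='c' -> output (4, 'c'), add 'cccc' as idx 6
Step 7: w='a' (idx 2), end of input -> output (2, '')


Encoded: [(0, 'c'), (0, 'a'), (1, 'c'), (3, 'c'), (1, 'a'), (4, 'c'), (2, '')]


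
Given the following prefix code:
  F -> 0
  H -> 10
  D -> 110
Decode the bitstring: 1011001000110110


Decoding step by step:
Bits 10 -> H
Bits 110 -> D
Bits 0 -> F
Bits 10 -> H
Bits 0 -> F
Bits 0 -> F
Bits 110 -> D
Bits 110 -> D


Decoded message: HDFHFFDD


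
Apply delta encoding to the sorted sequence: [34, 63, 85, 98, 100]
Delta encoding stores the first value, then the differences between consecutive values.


First value: 34
Deltas:
  63 - 34 = 29
  85 - 63 = 22
  98 - 85 = 13
  100 - 98 = 2


Delta encoded: [34, 29, 22, 13, 2]


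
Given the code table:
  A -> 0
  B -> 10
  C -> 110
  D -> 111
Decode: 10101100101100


Decoding:
10 -> B
10 -> B
110 -> C
0 -> A
10 -> B
110 -> C
0 -> A


Result: BBCABCA


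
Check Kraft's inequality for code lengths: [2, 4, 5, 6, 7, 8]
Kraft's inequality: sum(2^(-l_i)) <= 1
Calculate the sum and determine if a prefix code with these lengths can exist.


Sum = 2^(-2) + 2^(-4) + 2^(-5) + 2^(-6) + 2^(-7) + 2^(-8)
    = 0.25 + 0.0625 + 0.03125 + 0.015625 + 0.0078125 + 0.00390625
    = 95/256 = 0.37109375
Since 0.37109375 <= 1, Kraft's inequality IS satisfied.
A prefix code with these lengths CAN exist.

Kraft sum = 0.37109375. Satisfied.


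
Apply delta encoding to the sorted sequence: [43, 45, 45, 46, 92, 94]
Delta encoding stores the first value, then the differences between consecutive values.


First value: 43
Deltas:
  45 - 43 = 2
  45 - 45 = 0
  46 - 45 = 1
  92 - 46 = 46
  94 - 92 = 2


Delta encoded: [43, 2, 0, 1, 46, 2]


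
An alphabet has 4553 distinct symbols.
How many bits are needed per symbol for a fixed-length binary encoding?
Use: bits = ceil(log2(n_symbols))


log2(4553) = 12.1526
Bracket: 2^12 = 4096 < 4553 <= 2^13 = 8192
So ceil(log2(4553)) = 13

bits = ceil(log2(4553)) = ceil(12.1526) = 13 bits
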